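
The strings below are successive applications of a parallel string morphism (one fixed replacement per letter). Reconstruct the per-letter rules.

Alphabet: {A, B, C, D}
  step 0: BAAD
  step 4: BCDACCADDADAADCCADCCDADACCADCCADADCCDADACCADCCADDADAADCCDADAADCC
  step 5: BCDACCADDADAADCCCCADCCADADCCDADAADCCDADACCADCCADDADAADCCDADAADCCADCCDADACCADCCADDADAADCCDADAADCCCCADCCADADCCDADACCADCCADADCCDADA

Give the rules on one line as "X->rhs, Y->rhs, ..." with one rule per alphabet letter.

A->AD, B->BC, C->DA, D->CC

  step 4 ⇒ step 5: BCDACCADDADAADCCADCCDADACCADCCADADCCDADACCADCCADDADAADCCDADAADCC ⇒ BC·DA·CC·AD·DA·DA·AD·CC·CC·AD·CC·AD·AD·CC·DA·DA·AD·CC·DA·DA·CC·AD·CC·AD·DA·DA·AD·CC·DA·DA·AD·CC·AD·CC·DA·DA·CC·AD·CC·AD·DA·DA·AD·CC·DA·DA·AD·CC·CC·AD·CC·AD·AD·CC·DA·DA·CC·AD·CC·AD·AD·CC·DA·DA
    A ↦ AD
    B ↦ BC
    C ↦ DA
    D ↦ CC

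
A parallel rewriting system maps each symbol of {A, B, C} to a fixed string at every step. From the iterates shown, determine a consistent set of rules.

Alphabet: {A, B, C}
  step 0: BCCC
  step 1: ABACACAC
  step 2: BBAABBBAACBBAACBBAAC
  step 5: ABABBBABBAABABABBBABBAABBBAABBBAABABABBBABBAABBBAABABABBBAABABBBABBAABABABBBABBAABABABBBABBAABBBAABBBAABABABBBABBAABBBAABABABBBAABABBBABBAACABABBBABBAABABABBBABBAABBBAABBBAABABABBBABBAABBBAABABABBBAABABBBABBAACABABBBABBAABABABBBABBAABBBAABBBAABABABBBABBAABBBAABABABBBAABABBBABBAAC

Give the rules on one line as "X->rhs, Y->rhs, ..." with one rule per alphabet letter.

  step 1 ⇒ step 2: ABACACAC ⇒ BBA·AB·BBA·AC·BBA·AC·BBA·AC
    A ↦ BBA
    B ↦ AB
    C ↦ AC

A->BBA, B->AB, C->AC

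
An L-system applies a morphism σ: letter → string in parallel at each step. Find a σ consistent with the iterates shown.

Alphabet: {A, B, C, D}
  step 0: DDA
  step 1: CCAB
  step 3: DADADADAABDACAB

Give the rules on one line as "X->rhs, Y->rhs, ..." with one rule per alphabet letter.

A->AB, B->DA, C->BB, D->C

  step 0 ⇒ step 1: DDA ⇒ C·C·AB
    A ↦ AB
    D ↦ C
    B ↦ DA  (constrained at step 1)
    C ↦ BB  (constrained at step 1)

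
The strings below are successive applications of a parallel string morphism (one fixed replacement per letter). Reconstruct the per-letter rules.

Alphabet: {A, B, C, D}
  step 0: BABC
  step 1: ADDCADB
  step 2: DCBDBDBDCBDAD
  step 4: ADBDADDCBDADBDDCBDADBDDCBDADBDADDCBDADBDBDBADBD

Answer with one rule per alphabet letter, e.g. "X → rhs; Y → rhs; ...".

  step 1 ⇒ step 2: ADDCADB ⇒ DC·BD·BD·B·DC·BD·AD
    A ↦ DC
    B ↦ AD
    C ↦ B
    D ↦ BD

A->DC, B->AD, C->B, D->BD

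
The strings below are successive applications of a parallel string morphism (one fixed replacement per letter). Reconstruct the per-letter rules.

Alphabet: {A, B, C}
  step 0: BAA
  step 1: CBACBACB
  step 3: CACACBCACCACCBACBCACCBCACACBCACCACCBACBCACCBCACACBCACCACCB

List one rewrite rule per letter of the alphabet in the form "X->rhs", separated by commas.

  step 0 ⇒ step 1: BAA ⇒ CB·ACB·ACB
    A ↦ ACB
    B ↦ CB
    C ↦ CAC  (constrained at step 1)

A->ACB, B->CB, C->CAC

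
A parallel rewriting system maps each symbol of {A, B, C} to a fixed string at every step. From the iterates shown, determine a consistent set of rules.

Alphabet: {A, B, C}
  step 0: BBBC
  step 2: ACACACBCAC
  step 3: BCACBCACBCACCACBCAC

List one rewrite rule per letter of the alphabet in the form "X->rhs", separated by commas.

  step 2 ⇒ step 3: ACACACBCAC ⇒ BC·AC·BC·AC·BC·AC·C·AC·BC·AC
    A ↦ BC
    B ↦ C
    C ↦ AC

A->BC, B->C, C->AC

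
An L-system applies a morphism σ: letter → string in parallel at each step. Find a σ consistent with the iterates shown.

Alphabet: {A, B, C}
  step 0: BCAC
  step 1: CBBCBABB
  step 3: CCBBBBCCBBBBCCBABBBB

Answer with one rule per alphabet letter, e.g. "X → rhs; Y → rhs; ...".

A->CBA, B->C, C->BB

  step 0 ⇒ step 1: BCAC ⇒ C·BB·CBA·BB
    A ↦ CBA
    B ↦ C
    C ↦ BB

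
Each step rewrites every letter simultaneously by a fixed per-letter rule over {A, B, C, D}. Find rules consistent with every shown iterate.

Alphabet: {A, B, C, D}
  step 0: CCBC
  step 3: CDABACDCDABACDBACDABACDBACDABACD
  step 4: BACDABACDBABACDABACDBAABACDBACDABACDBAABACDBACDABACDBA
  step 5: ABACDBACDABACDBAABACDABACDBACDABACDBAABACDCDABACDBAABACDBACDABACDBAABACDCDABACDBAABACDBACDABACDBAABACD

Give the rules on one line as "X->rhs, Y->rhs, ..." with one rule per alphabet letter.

A->CD, B->ABA, C->B, D->A

  step 4 ⇒ step 5: BACDABACDBABACDABACDBAABACDBACDABACDBAABACDBACDABACDBA ⇒ ABA·CD·B·A·CD·ABA·CD·B·A·ABA·CD·ABA·CD·B·A·CD·ABA·CD·B·A·ABA·CD·CD·ABA·CD·B·A·ABA·CD·B·A·CD·ABA·CD·B·A·ABA·CD·CD·ABA·CD·B·A·ABA·CD·B·A·CD·ABA·CD·B·A·ABA·CD
    A ↦ CD
    B ↦ ABA
    C ↦ B
    D ↦ A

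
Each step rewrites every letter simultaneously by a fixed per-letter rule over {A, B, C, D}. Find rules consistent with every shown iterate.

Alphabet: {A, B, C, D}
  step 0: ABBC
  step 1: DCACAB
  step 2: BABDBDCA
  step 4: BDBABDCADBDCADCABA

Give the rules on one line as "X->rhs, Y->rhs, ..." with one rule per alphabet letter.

A->D, B->CA, C->B, D->BA

  step 1 ⇒ step 2: DCACAB ⇒ BA·B·D·B·D·CA
    A ↦ D
    B ↦ CA
    C ↦ B
    D ↦ BA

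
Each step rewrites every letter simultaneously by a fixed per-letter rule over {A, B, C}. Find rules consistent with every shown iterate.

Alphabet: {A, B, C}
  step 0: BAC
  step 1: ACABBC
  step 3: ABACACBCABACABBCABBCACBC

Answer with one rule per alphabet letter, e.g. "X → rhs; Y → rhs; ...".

  step 0 ⇒ step 1: BAC ⇒ AC·AB·BC
    A ↦ AB
    B ↦ AC
    C ↦ BC

A->AB, B->AC, C->BC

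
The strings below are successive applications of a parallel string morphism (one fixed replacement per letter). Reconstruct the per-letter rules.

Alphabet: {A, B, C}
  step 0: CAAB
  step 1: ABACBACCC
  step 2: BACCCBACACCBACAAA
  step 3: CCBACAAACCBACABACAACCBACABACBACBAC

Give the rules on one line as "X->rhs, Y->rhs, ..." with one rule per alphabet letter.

  step 2 ⇒ step 3: BACCCBACACCBACAAA ⇒ CC·BAC·A·A·A·CC·BAC·A·BAC·A·A·CC·BAC·A·BAC·BAC·BAC
    A ↦ BAC
    B ↦ CC
    C ↦ A

A->BAC, B->CC, C->A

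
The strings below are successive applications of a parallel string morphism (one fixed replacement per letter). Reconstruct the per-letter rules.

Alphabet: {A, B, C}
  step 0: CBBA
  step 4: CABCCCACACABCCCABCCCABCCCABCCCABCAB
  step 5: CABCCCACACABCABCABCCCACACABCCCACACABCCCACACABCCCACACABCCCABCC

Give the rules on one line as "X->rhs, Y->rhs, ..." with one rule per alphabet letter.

A->B, B->CC, C->CA

  step 4 ⇒ step 5: CABCCCACACABCCCABCCCABCCCABCCCABCAB ⇒ CA·B·CC·CA·CA·CA·B·CA·B·CA·B·CC·CA·CA·CA·B·CC·CA·CA·CA·B·CC·CA·CA·CA·B·CC·CA·CA·CA·B·CC·CA·B·CC
    A ↦ B
    B ↦ CC
    C ↦ CA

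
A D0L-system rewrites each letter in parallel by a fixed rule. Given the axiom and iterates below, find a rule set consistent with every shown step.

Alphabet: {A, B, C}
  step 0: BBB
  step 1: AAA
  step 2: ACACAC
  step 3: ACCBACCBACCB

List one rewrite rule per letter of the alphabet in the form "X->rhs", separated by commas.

A->AC, B->A, C->CB

  step 2 ⇒ step 3: ACACAC ⇒ AC·CB·AC·CB·AC·CB
    A ↦ AC
    C ↦ CB
  step 0 ⇒ step 1: BBB ⇒ A·A·A
    B ↦ A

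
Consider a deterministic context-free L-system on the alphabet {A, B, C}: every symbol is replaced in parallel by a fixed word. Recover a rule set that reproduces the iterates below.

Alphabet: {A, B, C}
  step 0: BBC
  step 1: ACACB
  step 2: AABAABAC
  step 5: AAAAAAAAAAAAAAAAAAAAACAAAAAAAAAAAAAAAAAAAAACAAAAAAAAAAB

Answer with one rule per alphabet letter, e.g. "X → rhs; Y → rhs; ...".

  step 1 ⇒ step 2: ACACB ⇒ AA·B·AA·B·AC
    A ↦ AA
    B ↦ AC
    C ↦ B

A->AA, B->AC, C->B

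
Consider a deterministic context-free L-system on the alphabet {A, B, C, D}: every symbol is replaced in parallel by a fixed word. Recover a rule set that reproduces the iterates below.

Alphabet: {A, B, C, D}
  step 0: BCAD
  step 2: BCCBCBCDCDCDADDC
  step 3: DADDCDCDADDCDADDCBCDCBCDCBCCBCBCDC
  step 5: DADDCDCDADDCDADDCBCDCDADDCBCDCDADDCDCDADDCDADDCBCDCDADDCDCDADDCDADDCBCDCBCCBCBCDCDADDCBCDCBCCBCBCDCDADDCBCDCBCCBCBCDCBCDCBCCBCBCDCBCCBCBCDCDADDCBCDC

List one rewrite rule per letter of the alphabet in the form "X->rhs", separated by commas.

A->C, B->DAD, C->DC, D->BC

  step 2 ⇒ step 3: BCCBCBCDCDCDADDC ⇒ DAD·DC·DC·DAD·DC·DAD·DC·BC·DC·BC·DC·BC·C·BC·BC·DC
    A ↦ C
    B ↦ DAD
    C ↦ DC
    D ↦ BC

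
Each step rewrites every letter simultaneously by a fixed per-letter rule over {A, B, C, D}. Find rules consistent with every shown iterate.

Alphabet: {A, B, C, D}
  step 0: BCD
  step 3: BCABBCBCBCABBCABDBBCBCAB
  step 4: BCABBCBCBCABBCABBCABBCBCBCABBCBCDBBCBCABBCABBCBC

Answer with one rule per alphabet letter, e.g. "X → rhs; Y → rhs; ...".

A->BC, B->BC, C->AB, D->DB

  step 3 ⇒ step 4: BCABBCBCBCABBCABDBBCBCAB ⇒ BC·AB·BC·BC·BC·AB·BC·AB·BC·AB·BC·BC·BC·AB·BC·BC·DB·BC·BC·AB·BC·AB·BC·BC
    A ↦ BC
    B ↦ BC
    C ↦ AB
    D ↦ DB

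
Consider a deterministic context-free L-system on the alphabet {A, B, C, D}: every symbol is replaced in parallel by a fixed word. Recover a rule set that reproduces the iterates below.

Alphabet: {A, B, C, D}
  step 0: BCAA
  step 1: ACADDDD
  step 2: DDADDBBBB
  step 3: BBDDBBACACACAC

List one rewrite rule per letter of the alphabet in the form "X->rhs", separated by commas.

  step 2 ⇒ step 3: DDADDBBBB ⇒ B·B·DD·B·B·AC·AC·AC·AC
    A ↦ DD
    B ↦ AC
    D ↦ B
  step 0 ⇒ step 1: BCAA ⇒ AC·A·DD·DD
    C ↦ A

A->DD, B->AC, C->A, D->B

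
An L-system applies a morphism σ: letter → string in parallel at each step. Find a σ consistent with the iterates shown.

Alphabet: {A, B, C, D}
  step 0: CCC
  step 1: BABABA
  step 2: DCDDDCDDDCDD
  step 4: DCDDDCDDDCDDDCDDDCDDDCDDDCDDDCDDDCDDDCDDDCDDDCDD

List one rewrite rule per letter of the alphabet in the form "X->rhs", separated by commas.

A->DD, B->DC, C->BA, D->BA

  step 1 ⇒ step 2: BABABA ⇒ DC·DD·DC·DD·DC·DD
    A ↦ DD
    B ↦ DC
  step 0 ⇒ step 1: CCC ⇒ BA·BA·BA
    C ↦ BA
    D ↦ BA  (constrained at step 2)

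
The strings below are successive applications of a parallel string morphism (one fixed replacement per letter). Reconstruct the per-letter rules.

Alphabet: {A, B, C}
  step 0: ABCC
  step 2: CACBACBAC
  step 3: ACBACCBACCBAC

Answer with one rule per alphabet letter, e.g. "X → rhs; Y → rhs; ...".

  step 2 ⇒ step 3: CACBACBAC ⇒ AC·B·AC·C·B·AC·C·B·AC
    A ↦ B
    B ↦ C
    C ↦ AC

A->B, B->C, C->AC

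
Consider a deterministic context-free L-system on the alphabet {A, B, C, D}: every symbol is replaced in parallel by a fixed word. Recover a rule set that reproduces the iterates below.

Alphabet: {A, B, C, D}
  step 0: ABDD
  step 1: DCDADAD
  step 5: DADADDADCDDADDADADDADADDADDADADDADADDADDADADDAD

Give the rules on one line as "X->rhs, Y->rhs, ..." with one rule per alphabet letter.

A->D, B->CD, C->B, D->AD

  step 0 ⇒ step 1: ABDD ⇒ D·CD·AD·AD
    A ↦ D
    B ↦ CD
    D ↦ AD
    C ↦ B  (constrained at step 1)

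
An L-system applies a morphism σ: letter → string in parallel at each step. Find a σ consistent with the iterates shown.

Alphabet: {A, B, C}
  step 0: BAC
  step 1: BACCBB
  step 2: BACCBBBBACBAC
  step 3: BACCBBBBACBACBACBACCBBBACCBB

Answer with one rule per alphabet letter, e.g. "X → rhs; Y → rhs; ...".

A->CB, B->BAC, C->B

  step 2 ⇒ step 3: BACCBBBBACBAC ⇒ BAC·CB·B·B·BAC·BAC·BAC·BAC·CB·B·BAC·CB·B
    A ↦ CB
    B ↦ BAC
    C ↦ B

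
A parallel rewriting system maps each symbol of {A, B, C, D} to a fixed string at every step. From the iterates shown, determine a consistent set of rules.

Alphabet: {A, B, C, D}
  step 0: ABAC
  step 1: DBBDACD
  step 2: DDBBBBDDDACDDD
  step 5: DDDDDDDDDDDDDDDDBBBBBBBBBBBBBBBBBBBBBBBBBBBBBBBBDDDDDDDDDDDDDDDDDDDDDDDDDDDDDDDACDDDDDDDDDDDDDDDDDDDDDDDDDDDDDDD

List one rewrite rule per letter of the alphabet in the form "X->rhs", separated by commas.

A->D, B->BB, C->ACD, D->DD

  step 1 ⇒ step 2: DBBDACD ⇒ DD·BB·BB·DD·D·ACD·DD
    A ↦ D
    B ↦ BB
    C ↦ ACD
    D ↦ DD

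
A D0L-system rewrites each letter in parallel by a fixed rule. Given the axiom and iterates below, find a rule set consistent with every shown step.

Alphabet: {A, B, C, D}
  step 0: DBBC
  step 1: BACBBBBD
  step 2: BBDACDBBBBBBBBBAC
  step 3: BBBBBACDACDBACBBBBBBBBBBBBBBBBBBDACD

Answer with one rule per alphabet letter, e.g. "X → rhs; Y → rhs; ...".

  step 2 ⇒ step 3: BBDACDBBBBBBBBBAC ⇒ BB·BB·BAC·DAC·D·BAC·BB·BB·BB·BB·BB·BB·BB·BB·BB·DAC·D
    A ↦ DAC
    B ↦ BB
    C ↦ D
    D ↦ BAC

A->DAC, B->BB, C->D, D->BAC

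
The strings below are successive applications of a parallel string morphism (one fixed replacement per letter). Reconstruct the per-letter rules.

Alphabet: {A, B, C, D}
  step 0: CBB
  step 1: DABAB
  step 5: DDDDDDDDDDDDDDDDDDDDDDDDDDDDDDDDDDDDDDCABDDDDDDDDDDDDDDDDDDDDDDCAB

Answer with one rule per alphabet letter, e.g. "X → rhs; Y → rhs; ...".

A->DC, B->AB, C->D, D->DD

  step 0 ⇒ step 1: CBB ⇒ D·AB·AB
    B ↦ AB
    C ↦ D
    A ↦ DC  (constrained at step 1)
    D ↦ DD  (constrained at step 1)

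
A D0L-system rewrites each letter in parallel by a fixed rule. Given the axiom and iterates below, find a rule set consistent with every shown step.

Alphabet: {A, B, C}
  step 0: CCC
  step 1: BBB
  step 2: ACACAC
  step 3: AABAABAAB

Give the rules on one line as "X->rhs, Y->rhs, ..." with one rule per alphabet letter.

  step 2 ⇒ step 3: ACACAC ⇒ AA·B·AA·B·AA·B
    A ↦ AA
    C ↦ B
  step 1 ⇒ step 2: BBB ⇒ AC·AC·AC
    B ↦ AC

A->AA, B->AC, C->B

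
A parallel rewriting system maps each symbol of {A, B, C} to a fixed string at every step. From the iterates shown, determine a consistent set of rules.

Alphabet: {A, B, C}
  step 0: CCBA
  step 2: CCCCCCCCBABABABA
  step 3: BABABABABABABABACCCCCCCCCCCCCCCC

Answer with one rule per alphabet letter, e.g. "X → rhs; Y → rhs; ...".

  step 2 ⇒ step 3: CCCCCCCCBABABABA ⇒ BA·BA·BA·BA·BA·BA·BA·BA·CC·CC·CC·CC·CC·CC·CC·CC
    A ↦ CC
    B ↦ CC
    C ↦ BA

A->CC, B->CC, C->BA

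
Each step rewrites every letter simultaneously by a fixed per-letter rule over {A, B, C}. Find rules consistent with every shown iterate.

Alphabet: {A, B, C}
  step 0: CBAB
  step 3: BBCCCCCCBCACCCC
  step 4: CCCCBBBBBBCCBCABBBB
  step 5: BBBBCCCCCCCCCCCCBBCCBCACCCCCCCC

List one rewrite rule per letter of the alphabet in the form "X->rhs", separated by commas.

  step 4 ⇒ step 5: CCCCBBBBBBCCBCABBBB ⇒ B·B·B·B·CC·CC·CC·CC·CC·CC·B·B·CC·B·CA·CC·CC·CC·CC
    A ↦ CA
    B ↦ CC
    C ↦ B

A->CA, B->CC, C->B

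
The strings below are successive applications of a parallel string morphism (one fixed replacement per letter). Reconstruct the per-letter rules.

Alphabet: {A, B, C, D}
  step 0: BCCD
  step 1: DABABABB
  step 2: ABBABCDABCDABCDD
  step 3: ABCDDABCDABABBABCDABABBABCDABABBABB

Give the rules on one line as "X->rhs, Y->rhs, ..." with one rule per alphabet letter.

  step 2 ⇒ step 3: ABBABCDABCDABCDD ⇒ ABC·D·D·ABC·D·AB·ABB·ABC·D·AB·ABB·ABC·D·AB·ABB·ABB
    A ↦ ABC
    B ↦ D
    C ↦ AB
    D ↦ ABB

A->ABC, B->D, C->AB, D->ABB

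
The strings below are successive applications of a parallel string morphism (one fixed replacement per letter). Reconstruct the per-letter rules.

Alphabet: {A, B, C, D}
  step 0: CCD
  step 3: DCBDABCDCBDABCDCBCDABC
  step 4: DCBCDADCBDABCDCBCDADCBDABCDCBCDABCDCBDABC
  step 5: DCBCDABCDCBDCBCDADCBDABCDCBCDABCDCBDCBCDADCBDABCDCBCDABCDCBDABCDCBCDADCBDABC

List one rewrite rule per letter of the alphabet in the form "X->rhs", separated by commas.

A->B, B->DA, C->BC, D->DC

  step 4 ⇒ step 5: DCBCDADCBDABCDCBCDADCBDABCDCBCDABCDCBDABC ⇒ DC·BC·DA·BC·DC·B·DC·BC·DA·DC·B·DA·BC·DC·BC·DA·BC·DC·B·DC·BC·DA·DC·B·DA·BC·DC·BC·DA·BC·DC·B·DA·BC·DC·BC·DA·DC·B·DA·BC
    A ↦ B
    B ↦ DA
    C ↦ BC
    D ↦ DC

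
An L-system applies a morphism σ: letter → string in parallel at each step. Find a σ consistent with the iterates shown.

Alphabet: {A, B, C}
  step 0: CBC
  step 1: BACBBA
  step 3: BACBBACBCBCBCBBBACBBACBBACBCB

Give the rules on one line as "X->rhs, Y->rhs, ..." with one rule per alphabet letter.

  step 0 ⇒ step 1: CBC ⇒ BA·CB·BA
    B ↦ CB
    C ↦ BA
    A ↦ CBB  (constrained at step 1)

A->CBB, B->CB, C->BA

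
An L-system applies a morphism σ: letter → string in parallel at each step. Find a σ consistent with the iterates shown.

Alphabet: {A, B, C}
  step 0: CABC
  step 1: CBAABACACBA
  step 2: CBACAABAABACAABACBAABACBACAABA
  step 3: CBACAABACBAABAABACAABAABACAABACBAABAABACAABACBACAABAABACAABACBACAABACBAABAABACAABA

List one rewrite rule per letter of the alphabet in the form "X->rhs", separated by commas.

  step 2 ⇒ step 3: CBACAABAABACAABACBAABACBACAABA ⇒ CBA·CA·ABA·CBA·ABA·ABA·CA·ABA·ABA·CA·ABA·CBA·ABA·ABA·CA·ABA·CBA·CA·ABA·ABA·CA·ABA·CBA·CA·ABA·CBA·ABA·ABA·CA·ABA
    A ↦ ABA
    B ↦ CA
    C ↦ CBA

A->ABA, B->CA, C->CBA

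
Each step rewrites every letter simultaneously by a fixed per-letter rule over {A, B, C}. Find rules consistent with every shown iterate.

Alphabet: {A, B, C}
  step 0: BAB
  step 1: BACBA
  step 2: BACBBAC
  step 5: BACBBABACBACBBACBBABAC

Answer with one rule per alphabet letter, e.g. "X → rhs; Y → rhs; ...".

  step 1 ⇒ step 2: BACBA ⇒ BA·C·B·BA·C
    A ↦ C
    B ↦ BA
    C ↦ B

A->C, B->BA, C->B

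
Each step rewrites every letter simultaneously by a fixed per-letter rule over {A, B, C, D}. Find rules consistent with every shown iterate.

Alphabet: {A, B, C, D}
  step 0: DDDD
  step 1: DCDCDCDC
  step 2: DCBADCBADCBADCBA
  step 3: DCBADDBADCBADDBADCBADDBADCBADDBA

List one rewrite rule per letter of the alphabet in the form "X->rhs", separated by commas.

A->BA, B->DD, C->BA, D->DC

  step 2 ⇒ step 3: DCBADCBADCBADCBA ⇒ DC·BA·DD·BA·DC·BA·DD·BA·DC·BA·DD·BA·DC·BA·DD·BA
    A ↦ BA
    B ↦ DD
    C ↦ BA
    D ↦ DC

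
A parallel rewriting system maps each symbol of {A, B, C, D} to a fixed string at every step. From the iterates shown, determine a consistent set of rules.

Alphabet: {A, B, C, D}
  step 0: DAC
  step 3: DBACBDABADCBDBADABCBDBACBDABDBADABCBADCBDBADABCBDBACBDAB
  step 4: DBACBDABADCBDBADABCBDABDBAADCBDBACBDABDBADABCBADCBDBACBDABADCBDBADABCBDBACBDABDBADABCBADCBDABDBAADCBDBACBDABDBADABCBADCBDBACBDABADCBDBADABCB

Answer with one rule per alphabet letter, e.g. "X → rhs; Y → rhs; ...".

  step 3 ⇒ step 4: DBACBDABADCBDBADABCBDBACBDABDBADABCBADCBDBADABCBDBACBDAB ⇒ DBA·CB·DAB·AD·CB·DBA·DAB·CB·DAB·DBA·AD·CB·DBA·CB·DAB·DBA·DAB·CB·AD·CB·DBA·CB·DAB·AD·CB·DBA·DAB·CB·DBA·CB·DAB·DBA·DAB·CB·AD·CB·DAB·DBA·AD·CB·DBA·CB·DAB·DBA·DAB·CB·AD·CB·DBA·CB·DAB·AD·CB·DBA·DAB·CB
    A ↦ DAB
    B ↦ CB
    C ↦ AD
    D ↦ DBA

A->DAB, B->CB, C->AD, D->DBA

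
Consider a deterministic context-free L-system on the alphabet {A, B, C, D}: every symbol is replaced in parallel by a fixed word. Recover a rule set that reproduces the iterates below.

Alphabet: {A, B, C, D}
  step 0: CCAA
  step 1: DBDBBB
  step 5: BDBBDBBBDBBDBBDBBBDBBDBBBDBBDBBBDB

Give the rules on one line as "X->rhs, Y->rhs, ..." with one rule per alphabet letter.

A->B, B->AC, C->DB, D->A

  step 0 ⇒ step 1: CCAA ⇒ DB·DB·B·B
    A ↦ B
    C ↦ DB
    B ↦ AC  (constrained at step 1)
    D ↦ A  (constrained at step 1)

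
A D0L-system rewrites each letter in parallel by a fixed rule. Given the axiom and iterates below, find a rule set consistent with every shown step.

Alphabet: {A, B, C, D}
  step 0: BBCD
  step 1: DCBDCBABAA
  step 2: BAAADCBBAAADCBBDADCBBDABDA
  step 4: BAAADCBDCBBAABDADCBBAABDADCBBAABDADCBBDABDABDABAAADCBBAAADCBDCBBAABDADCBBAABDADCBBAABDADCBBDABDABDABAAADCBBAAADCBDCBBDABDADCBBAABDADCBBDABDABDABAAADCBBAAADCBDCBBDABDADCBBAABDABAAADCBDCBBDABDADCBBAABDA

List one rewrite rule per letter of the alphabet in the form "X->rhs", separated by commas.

A->BDA, B->DCB, C->A, D->BAA

  step 1 ⇒ step 2: DCBDCBABAA ⇒ BAA·A·DCB·BAA·A·DCB·BDA·DCB·BDA·BDA
    A ↦ BDA
    B ↦ DCB
    C ↦ A
    D ↦ BAA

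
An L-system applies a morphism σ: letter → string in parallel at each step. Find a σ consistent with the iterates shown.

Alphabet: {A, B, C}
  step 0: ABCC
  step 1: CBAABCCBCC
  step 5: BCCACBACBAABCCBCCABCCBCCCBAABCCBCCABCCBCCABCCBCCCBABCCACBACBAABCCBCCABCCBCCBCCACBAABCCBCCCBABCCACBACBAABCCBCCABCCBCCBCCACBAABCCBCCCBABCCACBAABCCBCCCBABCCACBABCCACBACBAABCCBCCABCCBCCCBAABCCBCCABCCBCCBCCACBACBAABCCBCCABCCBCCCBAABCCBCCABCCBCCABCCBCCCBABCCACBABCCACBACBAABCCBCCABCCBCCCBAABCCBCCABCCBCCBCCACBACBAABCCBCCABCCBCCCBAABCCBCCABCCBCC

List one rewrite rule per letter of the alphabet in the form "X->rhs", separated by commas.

  step 0 ⇒ step 1: ABCC ⇒ CBA·A·BCC·BCC
    A ↦ CBA
    B ↦ A
    C ↦ BCC

A->CBA, B->A, C->BCC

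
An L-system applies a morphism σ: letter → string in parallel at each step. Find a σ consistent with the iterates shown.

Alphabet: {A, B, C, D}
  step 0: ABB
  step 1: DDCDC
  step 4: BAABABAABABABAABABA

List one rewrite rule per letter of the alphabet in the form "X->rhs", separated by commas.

  step 0 ⇒ step 1: ABB ⇒ D·DC·DC
    A ↦ D
    B ↦ DC
    C ↦ A  (constrained at step 1)
    D ↦ BA  (constrained at step 1)

A->D, B->DC, C->A, D->BA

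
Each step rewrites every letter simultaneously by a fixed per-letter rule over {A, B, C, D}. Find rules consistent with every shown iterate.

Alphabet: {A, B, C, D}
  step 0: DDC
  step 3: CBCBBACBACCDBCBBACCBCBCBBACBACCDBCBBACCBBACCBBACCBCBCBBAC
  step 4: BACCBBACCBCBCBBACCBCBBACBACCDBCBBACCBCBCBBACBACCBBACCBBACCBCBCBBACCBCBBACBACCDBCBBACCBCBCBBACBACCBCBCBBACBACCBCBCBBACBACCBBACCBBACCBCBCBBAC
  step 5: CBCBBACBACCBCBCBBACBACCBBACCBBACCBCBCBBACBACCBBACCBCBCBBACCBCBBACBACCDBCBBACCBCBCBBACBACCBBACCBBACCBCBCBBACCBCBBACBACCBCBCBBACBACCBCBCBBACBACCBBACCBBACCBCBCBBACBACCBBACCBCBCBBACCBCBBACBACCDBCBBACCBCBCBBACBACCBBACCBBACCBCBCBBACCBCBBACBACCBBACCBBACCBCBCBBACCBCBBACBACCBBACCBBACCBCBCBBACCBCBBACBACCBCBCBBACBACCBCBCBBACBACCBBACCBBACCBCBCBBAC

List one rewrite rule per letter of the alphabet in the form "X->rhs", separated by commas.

A->CB, B->CB, C->BAC, D->CDB

  step 4 ⇒ step 5: BACCBBACCBCBCBBACCBCBBACBACCDBCBBACCBCBCBBACBACCBBACCBBACCBCBCBBACCBCBBACBACCDBCBBACCBCBCBBACBACCBCBCBBACBACCBCBCBBACBACCBBACCBBACCBCBCBBAC ⇒ CB·CB·BAC·BAC·CB·CB·CB·BAC·BAC·CB·BAC·CB·BAC·CB·CB·CB·BAC·BAC·CB·BAC·CB·CB·CB·BAC·CB·CB·BAC·BAC·CDB·CB·BAC·CB·CB·CB·BAC·BAC·CB·BAC·CB·BAC·CB·CB·CB·BAC·CB·CB·BAC·BAC·CB·CB·CB·BAC·BAC·CB·CB·CB·BAC·BAC·CB·BAC·CB·BAC·CB·CB·CB·BAC·BAC·CB·BAC·CB·CB·CB·BAC·CB·CB·BAC·BAC·CDB·CB·BAC·CB·CB·CB·BAC·BAC·CB·BAC·CB·BAC·CB·CB·CB·BAC·CB·CB·BAC·BAC·CB·BAC·CB·BAC·CB·CB·CB·BAC·CB·CB·BAC·BAC·CB·BAC·CB·BAC·CB·CB·CB·BAC·CB·CB·BAC·BAC·CB·CB·CB·BAC·BAC·CB·CB·CB·BAC·BAC·CB·BAC·CB·BAC·CB·CB·CB·BAC
    A ↦ CB
    B ↦ CB
    C ↦ BAC
    D ↦ CDB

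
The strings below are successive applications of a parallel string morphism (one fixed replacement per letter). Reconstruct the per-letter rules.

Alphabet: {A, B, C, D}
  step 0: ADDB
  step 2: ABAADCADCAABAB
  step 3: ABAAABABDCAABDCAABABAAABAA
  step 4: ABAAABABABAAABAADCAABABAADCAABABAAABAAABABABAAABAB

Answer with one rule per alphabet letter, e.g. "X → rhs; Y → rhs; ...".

  step 3 ⇒ step 4: ABAAABABDCAABDCAABABAAABAA ⇒ AB·AA·AB·AB·AB·AA·AB·AA·DC·A·AB·AB·AA·DC·A·AB·AB·AA·AB·AA·AB·AB·AB·AA·AB·AB
    A ↦ AB
    B ↦ AA
    C ↦ A
    D ↦ DC

A->AB, B->AA, C->A, D->DC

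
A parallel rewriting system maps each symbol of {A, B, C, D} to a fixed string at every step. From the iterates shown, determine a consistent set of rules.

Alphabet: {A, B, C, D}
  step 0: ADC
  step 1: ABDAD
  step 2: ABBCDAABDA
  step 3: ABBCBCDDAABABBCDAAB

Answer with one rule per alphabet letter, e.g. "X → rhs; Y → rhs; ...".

A->AB, B->BC, C->D, D->DA

  step 2 ⇒ step 3: ABBCDAABDA ⇒ AB·BC·BC·D·DA·AB·AB·BC·DA·AB
    A ↦ AB
    B ↦ BC
    C ↦ D
    D ↦ DA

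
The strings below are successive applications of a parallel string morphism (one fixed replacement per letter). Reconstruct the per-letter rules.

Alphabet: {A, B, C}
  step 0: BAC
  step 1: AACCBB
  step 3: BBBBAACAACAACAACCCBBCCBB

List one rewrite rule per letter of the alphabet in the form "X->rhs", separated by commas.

A->C, B->AAC, C->BB

  step 0 ⇒ step 1: BAC ⇒ AAC·C·BB
    A ↦ C
    B ↦ AAC
    C ↦ BB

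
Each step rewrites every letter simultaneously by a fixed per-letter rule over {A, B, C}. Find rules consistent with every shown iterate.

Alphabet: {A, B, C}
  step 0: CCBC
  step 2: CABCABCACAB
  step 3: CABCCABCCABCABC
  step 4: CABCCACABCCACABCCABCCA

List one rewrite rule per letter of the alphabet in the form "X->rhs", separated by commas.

  step 3 ⇒ step 4: CABCCABCCABCABC ⇒ CA·B·C·CA·CA·B·C·CA·CA·B·C·CA·B·C·CA
    A ↦ B
    B ↦ C
    C ↦ CA

A->B, B->C, C->CA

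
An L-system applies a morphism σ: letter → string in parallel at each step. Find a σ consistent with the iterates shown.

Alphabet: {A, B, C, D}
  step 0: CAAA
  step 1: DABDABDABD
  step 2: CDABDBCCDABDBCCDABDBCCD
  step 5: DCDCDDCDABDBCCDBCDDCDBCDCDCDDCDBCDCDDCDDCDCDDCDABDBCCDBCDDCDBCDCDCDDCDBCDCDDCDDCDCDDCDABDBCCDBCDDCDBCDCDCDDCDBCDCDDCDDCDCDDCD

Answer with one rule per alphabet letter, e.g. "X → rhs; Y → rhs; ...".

  step 1 ⇒ step 2: DABDABDABD ⇒ CD·ABD·BC·CD·ABD·BC·CD·ABD·BC·CD
    A ↦ ABD
    B ↦ BC
    D ↦ CD
  step 0 ⇒ step 1: CAAA ⇒ D·ABD·ABD·ABD
    C ↦ D

A->ABD, B->BC, C->D, D->CD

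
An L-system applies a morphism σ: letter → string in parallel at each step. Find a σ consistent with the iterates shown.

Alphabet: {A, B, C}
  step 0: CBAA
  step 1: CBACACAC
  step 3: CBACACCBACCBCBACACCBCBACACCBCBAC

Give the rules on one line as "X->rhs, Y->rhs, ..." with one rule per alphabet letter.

A->AC, B->AC, C->CB

  step 0 ⇒ step 1: CBAA ⇒ CB·AC·AC·AC
    A ↦ AC
    B ↦ AC
    C ↦ CB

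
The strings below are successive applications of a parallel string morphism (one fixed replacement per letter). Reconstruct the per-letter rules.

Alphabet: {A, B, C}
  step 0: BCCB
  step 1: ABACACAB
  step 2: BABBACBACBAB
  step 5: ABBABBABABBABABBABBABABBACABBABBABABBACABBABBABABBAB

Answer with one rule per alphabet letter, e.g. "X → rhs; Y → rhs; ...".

A->B, B->AB, C->AC

  step 1 ⇒ step 2: ABACACAB ⇒ B·AB·B·AC·B·AC·B·AB
    A ↦ B
    B ↦ AB
    C ↦ AC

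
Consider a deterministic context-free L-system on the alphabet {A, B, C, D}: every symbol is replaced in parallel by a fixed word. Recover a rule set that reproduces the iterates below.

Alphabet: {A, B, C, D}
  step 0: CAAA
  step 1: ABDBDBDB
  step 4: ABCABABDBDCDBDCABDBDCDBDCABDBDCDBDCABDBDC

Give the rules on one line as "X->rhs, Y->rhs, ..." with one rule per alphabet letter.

  step 0 ⇒ step 1: CAAA ⇒ AB·DB·DB·DB
    A ↦ DB
    C ↦ AB
    B ↦ DC  (constrained at step 1)
    D ↦ C  (constrained at step 1)

A->DB, B->DC, C->AB, D->C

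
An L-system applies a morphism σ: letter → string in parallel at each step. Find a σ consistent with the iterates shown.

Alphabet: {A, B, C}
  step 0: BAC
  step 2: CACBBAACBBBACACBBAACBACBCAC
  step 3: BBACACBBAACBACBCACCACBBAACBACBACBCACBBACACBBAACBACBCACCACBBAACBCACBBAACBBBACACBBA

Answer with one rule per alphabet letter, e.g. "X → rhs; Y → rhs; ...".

  step 2 ⇒ step 3: CACBBAACBBBACACBBAACBACBCAC ⇒ BBA·CAC·BBA·ACB·ACB·CAC·CAC·BBA·ACB·ACB·ACB·CAC·BBA·CAC·BBA·ACB·ACB·CAC·CAC·BBA·ACB·CAC·BBA·ACB·BBA·CAC·BBA
    A ↦ CAC
    B ↦ ACB
    C ↦ BBA

A->CAC, B->ACB, C->BBA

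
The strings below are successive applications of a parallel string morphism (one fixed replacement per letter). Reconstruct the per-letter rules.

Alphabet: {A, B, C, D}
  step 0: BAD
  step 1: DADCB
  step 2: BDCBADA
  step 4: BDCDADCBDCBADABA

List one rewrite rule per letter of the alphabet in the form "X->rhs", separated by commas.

  step 1 ⇒ step 2: DADCB ⇒ B·DC·B·A·DA
    A ↦ DC
    B ↦ DA
    C ↦ A
    D ↦ B

A->DC, B->DA, C->A, D->B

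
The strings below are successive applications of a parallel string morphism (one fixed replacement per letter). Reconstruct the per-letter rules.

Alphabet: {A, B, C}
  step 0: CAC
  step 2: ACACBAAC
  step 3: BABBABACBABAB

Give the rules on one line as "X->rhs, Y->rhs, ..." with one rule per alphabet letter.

A->BA, B->AC, C->B

  step 2 ⇒ step 3: ACACBAAC ⇒ BA·B·BA·B·AC·BA·BA·B
    A ↦ BA
    B ↦ AC
    C ↦ B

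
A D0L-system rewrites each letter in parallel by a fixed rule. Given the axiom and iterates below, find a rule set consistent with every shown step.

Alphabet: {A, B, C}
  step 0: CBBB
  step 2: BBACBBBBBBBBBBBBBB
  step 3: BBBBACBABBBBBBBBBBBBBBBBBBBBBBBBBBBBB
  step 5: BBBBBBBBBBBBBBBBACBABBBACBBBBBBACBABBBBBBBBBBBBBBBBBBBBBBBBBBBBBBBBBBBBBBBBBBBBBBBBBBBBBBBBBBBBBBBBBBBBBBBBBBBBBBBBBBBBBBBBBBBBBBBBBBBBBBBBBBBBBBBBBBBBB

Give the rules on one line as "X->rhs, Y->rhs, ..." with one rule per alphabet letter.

A->AC, B->BB, C->BAB

  step 2 ⇒ step 3: BBACBBBBBBBBBBBBBB ⇒ BB·BB·AC·BAB·BB·BB·BB·BB·BB·BB·BB·BB·BB·BB·BB·BB·BB·BB
    A ↦ AC
    B ↦ BB
    C ↦ BAB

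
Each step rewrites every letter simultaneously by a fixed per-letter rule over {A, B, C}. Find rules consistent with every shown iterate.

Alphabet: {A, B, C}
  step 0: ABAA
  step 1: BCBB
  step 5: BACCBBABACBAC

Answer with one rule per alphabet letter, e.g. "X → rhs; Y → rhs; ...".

A->B, B->C, C->BA

  step 0 ⇒ step 1: ABAA ⇒ B·C·B·B
    A ↦ B
    B ↦ C
    C ↦ BA  (constrained at step 1)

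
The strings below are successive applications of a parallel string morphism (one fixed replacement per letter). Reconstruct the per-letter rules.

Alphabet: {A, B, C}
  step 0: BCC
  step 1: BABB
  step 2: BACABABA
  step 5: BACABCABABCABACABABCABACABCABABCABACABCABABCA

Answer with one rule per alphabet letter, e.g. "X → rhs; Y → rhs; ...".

A->CA, B->BA, C->B

  step 1 ⇒ step 2: BABB ⇒ BA·CA·BA·BA
    A ↦ CA
    B ↦ BA
  step 0 ⇒ step 1: BCC ⇒ BA·B·B
    C ↦ B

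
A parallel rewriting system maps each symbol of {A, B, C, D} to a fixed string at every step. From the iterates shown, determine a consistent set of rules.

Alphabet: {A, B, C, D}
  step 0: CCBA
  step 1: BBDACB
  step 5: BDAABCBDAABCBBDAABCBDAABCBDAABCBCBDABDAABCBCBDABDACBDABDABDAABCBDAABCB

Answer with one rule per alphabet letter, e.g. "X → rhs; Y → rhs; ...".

  step 0 ⇒ step 1: CCBA ⇒ B·B·DA·CB
    A ↦ CB
    B ↦ DA
    C ↦ B
    D ↦ AB  (constrained at step 1)

A->CB, B->DA, C->B, D->AB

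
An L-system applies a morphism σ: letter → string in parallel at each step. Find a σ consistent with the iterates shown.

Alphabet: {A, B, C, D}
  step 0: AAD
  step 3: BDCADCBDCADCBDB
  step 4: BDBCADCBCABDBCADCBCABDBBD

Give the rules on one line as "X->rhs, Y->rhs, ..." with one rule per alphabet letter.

  step 3 ⇒ step 4: BDCADCBDCADCBDB ⇒ BD·B·CA·DC·B·CA·BD·B·CA·DC·B·CA·BD·B·BD
    A ↦ DC
    B ↦ BD
    C ↦ CA
    D ↦ B

A->DC, B->BD, C->CA, D->B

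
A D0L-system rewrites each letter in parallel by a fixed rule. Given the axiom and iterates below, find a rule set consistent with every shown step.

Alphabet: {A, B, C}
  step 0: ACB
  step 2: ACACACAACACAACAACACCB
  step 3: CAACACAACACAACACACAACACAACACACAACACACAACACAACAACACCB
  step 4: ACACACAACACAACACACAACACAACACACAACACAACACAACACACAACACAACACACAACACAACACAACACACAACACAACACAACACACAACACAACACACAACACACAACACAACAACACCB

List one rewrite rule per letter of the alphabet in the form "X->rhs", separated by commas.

  step 3 ⇒ step 4: CAACACAACACAACACACAACACAACACACAACACACAACACAACAACACCB ⇒ ACA·CA·CA·ACA·CA·ACA·CA·CA·ACA·CA·ACA·CA·CA·ACA·CA·ACA·CA·ACA·CA·CA·ACA·CA·ACA·CA·CA·ACA·CA·ACA·CA·ACA·CA·CA·ACA·CA·ACA·CA·ACA·CA·CA·ACA·CA·ACA·CA·CA·ACA·CA·CA·ACA·CA·ACA·ACA·CCB
    A ↦ CA
    B ↦ CCB
    C ↦ ACA

A->CA, B->CCB, C->ACA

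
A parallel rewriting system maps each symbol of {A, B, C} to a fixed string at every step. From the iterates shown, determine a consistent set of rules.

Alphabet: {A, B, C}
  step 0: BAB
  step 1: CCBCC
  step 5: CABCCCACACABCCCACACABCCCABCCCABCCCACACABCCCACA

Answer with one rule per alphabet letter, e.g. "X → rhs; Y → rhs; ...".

  step 0 ⇒ step 1: BAB ⇒ CC·B·CC
    A ↦ B
    B ↦ CC
    C ↦ CA  (constrained at step 1)

A->B, B->CC, C->CA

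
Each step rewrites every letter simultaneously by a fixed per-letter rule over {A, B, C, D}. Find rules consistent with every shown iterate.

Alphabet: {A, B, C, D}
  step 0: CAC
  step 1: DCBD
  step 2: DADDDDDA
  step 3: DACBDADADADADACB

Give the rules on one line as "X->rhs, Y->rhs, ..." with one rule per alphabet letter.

  step 2 ⇒ step 3: DADDDDDA ⇒ DA·CB·DA·DA·DA·DA·DA·CB
    A ↦ CB
    D ↦ DA
  step 1 ⇒ step 2: DCBD ⇒ DA·D·DDD·DA
    B ↦ DDD
  step 0 ⇒ step 1: CAC ⇒ D·CB·D
    C ↦ D

A->CB, B->DDD, C->D, D->DA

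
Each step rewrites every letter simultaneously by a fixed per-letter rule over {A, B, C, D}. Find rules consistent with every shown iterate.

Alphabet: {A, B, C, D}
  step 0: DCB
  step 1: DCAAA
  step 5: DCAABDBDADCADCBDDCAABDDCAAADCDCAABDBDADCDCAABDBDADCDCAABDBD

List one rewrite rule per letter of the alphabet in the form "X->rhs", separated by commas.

  step 0 ⇒ step 1: DCB ⇒ DC·AA·A
    B ↦ A
    C ↦ AA
    D ↦ DC
    A ↦ BD  (constrained at step 1)

A->BD, B->A, C->AA, D->DC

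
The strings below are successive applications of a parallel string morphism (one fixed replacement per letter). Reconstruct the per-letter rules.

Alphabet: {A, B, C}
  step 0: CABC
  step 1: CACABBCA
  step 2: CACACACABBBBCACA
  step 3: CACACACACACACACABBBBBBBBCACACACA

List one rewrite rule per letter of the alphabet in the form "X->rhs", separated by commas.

  step 2 ⇒ step 3: CACACACABBBBCACA ⇒ CA·CA·CA·CA·CA·CA·CA·CA·BB·BB·BB·BB·CA·CA·CA·CA
    A ↦ CA
    B ↦ BB
    C ↦ CA

A->CA, B->BB, C->CA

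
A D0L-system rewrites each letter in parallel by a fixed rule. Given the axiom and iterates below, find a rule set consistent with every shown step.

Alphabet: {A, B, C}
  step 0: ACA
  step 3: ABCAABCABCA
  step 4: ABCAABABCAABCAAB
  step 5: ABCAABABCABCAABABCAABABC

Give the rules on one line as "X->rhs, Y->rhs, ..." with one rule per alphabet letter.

  step 4 ⇒ step 5: ABCAABABCAABCAAB ⇒ AB·C·A·AB·AB·C·AB·C·A·AB·AB·C·A·AB·AB·C
    A ↦ AB
    B ↦ C
    C ↦ A

A->AB, B->C, C->A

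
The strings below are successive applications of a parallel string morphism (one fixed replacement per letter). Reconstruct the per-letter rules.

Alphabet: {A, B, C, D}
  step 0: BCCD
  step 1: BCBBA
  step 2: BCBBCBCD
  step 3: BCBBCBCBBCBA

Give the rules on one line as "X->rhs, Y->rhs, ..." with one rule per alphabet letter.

A->D, B->BC, C->B, D->A

  step 2 ⇒ step 3: BCBBCBCD ⇒ BC·B·BC·BC·B·BC·B·A
    B ↦ BC
    C ↦ B
    D ↦ A
  step 1 ⇒ step 2: BCBBA ⇒ BC·B·BC·BC·D
    A ↦ D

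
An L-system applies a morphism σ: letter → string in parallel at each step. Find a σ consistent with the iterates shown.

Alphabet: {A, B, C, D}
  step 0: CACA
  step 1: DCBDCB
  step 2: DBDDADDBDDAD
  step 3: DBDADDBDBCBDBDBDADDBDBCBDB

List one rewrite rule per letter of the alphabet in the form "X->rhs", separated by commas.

A->CB, B->DAD, C->D, D->DB

  step 2 ⇒ step 3: DBDDADDBDDAD ⇒ DB·DAD·DB·DB·CB·DB·DB·DAD·DB·DB·CB·DB
    A ↦ CB
    B ↦ DAD
    D ↦ DB
  step 0 ⇒ step 1: CACA ⇒ D·CB·D·CB
    C ↦ D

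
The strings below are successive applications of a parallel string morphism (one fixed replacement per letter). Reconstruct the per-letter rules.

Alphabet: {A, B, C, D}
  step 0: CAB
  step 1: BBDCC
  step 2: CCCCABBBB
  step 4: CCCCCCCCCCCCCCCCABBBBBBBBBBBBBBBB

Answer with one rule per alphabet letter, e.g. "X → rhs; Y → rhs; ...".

  step 1 ⇒ step 2: BBDCC ⇒ CC·CC·A·BB·BB
    B ↦ CC
    C ↦ BB
    D ↦ A
  step 0 ⇒ step 1: CAB ⇒ BB·D·CC
    A ↦ D

A->D, B->CC, C->BB, D->A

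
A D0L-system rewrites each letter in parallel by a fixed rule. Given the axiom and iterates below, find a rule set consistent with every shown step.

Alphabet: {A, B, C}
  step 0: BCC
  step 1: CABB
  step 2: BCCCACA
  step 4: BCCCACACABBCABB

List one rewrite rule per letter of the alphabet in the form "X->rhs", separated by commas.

  step 1 ⇒ step 2: CABB ⇒ B·CC·CA·CA
    A ↦ CC
    B ↦ CA
    C ↦ B

A->CC, B->CA, C->B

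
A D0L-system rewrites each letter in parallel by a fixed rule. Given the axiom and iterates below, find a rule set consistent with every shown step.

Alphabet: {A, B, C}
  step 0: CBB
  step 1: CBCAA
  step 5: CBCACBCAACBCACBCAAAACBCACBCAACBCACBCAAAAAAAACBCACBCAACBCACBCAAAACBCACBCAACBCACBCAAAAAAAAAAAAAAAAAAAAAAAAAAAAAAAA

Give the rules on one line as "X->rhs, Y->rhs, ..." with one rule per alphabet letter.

  step 0 ⇒ step 1: CBB ⇒ CBC·A·A
    B ↦ A
    C ↦ CBC
    A ↦ AA  (constrained at step 1)

A->AA, B->A, C->CBC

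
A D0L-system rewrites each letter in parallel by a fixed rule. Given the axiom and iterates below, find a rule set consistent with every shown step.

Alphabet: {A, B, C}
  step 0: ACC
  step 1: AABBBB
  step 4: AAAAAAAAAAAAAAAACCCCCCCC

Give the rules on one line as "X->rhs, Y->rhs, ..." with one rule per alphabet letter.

A->AA, B->C, C->BB

  step 0 ⇒ step 1: ACC ⇒ AA·BB·BB
    A ↦ AA
    C ↦ BB
    B ↦ C  (constrained at step 1)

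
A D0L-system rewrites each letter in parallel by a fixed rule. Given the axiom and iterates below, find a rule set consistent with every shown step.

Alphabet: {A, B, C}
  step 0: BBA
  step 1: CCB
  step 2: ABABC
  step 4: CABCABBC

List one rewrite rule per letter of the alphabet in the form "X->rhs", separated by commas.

  step 1 ⇒ step 2: CCB ⇒ AB·AB·C
    B ↦ C
    C ↦ AB
  step 0 ⇒ step 1: BBA ⇒ C·C·B
    A ↦ B

A->B, B->C, C->AB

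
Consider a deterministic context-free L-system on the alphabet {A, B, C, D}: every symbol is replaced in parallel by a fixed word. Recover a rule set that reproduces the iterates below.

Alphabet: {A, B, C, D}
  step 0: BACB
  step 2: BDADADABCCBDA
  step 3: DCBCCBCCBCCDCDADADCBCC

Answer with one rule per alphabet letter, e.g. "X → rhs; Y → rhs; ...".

A->CC, B->DC, C->DA, D->B

  step 2 ⇒ step 3: BDADADABCCBDA ⇒ DC·B·CC·B·CC·B·CC·DC·DA·DA·DC·B·CC
    A ↦ CC
    B ↦ DC
    C ↦ DA
    D ↦ B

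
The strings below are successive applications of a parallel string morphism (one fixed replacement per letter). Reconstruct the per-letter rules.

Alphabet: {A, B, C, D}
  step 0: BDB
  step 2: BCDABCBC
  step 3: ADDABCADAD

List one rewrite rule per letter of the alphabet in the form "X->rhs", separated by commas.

A->BC, B->A, C->D, D->DA

  step 2 ⇒ step 3: BCDABCBC ⇒ A·D·DA·BC·A·D·A·D
    A ↦ BC
    B ↦ A
    C ↦ D
    D ↦ DA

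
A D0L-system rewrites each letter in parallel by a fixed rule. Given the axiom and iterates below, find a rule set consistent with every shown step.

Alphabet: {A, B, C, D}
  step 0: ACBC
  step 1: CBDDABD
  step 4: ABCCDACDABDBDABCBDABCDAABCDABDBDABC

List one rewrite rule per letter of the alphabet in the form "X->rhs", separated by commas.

A->C, B->DA, C->BD, D->AB

  step 0 ⇒ step 1: ACBC ⇒ C·BD·DA·BD
    A ↦ C
    B ↦ DA
    C ↦ BD
    D ↦ AB  (constrained at step 1)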